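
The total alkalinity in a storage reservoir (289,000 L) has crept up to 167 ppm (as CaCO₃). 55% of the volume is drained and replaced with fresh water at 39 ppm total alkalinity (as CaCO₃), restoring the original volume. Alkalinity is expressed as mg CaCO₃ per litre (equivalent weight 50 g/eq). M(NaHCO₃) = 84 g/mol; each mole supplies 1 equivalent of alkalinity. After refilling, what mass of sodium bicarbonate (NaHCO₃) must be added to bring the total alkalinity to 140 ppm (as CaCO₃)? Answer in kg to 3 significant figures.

After draining 55% and refilling: 167 × 0.45 + 39 × 0.55 = 96.6 ppm.
Deficit to target: 140 − 96.6 = 43.4 mg/L.
As CaCO₃: 43.4 mg/L × 289,000 L = 12,540 g; ÷ 50 g/eq ÷ 1 = 250.9 mol NaHCO₃.
Mass: 250.9 × 84 = 21,070 g.

21.1 kg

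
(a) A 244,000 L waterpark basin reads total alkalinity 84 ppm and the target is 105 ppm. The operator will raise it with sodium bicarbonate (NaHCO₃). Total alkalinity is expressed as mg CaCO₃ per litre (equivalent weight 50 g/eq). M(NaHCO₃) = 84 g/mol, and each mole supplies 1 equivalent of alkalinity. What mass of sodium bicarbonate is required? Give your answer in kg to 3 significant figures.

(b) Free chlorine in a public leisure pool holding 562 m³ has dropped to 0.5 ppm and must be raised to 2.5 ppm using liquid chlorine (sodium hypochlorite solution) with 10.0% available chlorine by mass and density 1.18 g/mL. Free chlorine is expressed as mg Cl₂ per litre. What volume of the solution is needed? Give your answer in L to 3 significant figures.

(a) Alkalinity to add: (105 − 84) = 21 mg/L as CaCO₃ × 244,000 L = 5124 g as CaCO₃.
(a) Equivalents: 5124 g ÷ 50 g/eq = 102.5 eq.
(a) NaHCO₃ supplies 1 eq per mole → 102.5 mol.
(a) Mass: 102.5 mol × 84 g/mol = 8608 g.

(b) Volume: 562 m³ = 562,000 L.
(b) Chlorine deficit: 2.5 − 0.5 = 2 ppm = 2 mg/L as Cl₂.
(b) Cl₂ equivalent needed: 2 mg/L × 562,000 L = 1,124,000 mg = 1124 g.
(b) Product at 10.0% available chlorine: 1124 / 0.1 = 11,240 g.
(b) Volume at density 1.18 g/mL: 11,240 g ÷ 1.18 g/mL = 9525 mL.

(a) 8.61 kg; (b) 9.53 L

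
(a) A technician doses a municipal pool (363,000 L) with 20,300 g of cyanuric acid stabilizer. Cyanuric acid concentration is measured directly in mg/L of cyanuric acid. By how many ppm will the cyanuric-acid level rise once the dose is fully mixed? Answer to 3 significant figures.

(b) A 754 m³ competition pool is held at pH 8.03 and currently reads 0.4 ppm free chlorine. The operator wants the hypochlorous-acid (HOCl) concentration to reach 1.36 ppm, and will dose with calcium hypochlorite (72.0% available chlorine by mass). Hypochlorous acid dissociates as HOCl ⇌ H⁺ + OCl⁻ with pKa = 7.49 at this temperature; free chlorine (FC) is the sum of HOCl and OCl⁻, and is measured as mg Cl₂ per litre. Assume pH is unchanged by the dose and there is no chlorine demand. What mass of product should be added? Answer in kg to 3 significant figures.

(a) Rise: 20,300 g / 363,000 L × 1000 = 55.92 mg/L.

(b) Volume: 754 m³ = 754,000 L.
(b) [OCl⁻]/[HOCl] = 10^(pH − pKa) = 10^(8.03 − 7.49) = 3.467; fraction as HOCl = 1/(1 + 3.467) = 0.2238.
(b) Free chlorine required for 1.36 ppm HOCl: 1.36 / 0.2238 = 6.076 ppm.
(b) FC to add: 6.076 − 0.4 = 5.676 mg/L as Cl₂.
(b) Cl₂ equivalent: 5.676 mg/L × 754,000 L = 4279 g.
(b) Product at 72.0% available Cl: 4279 / 0.72 = 5944 g.

(a) 55.9 ppm; (b) 5.94 kg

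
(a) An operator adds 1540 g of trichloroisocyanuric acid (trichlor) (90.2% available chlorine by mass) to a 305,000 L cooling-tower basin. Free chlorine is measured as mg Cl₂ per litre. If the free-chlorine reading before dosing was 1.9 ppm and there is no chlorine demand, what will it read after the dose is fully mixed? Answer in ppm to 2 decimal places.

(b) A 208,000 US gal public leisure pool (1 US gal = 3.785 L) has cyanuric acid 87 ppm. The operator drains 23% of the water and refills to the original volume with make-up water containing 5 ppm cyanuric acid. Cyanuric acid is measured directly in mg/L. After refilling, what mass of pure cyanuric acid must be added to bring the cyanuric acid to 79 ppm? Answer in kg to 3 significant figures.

(a) 6.45 ppm; (b) 8.55 kg

(a) Available chlorine delivered: 1540 g × 0.902 = 1389 g as Cl₂.
(a) Concentration rise: 1389 g / 305,000 L = 4.554 mg/L = 4.55 ppm.
(a) Final FC: 1.9 + 4.55 = 6.45 ppm.

(b) Volume: 208,000 US gal × 3.785 L/gal = 787,280 L.
(b) After draining 23% and refilling: 87 × 0.77 + 5 × 0.23 = 68.14 ppm.
(b) Deficit to target: 79 − 68.14 = 10.86 mg/L.
(b) Mass: 10.86 mg/L × 787,280 L = 8550 g cyanuric acid.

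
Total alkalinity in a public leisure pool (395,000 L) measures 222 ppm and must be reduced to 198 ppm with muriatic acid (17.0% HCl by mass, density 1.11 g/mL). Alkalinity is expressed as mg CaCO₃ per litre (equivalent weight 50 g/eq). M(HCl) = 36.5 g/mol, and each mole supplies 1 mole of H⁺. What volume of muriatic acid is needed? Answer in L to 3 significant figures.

Alkalinity to neutralize: (222 − 198) = 24 mg/L as CaCO₃ × 395,000 L = 9480 g as CaCO₃.
Equivalents of H⁺ required: 9480 ÷ 50 g/eq = 189.6 eq = 189.6 mol HCl.
Mass of HCl: 189.6 × 36.5 = 6920 g.
Mass of 17.0% solution: 6920 / 0.17 = 40,710 g.
Volume: 40,710 g ÷ 1.11 g/mL = 36,670 mL.

36.7 L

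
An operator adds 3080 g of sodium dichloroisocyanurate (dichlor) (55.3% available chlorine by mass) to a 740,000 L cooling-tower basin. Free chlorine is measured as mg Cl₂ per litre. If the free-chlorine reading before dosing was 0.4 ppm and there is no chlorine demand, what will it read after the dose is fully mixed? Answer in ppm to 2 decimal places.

2.70 ppm

Available chlorine delivered: 3080 g × 0.553 = 1703 g as Cl₂.
Concentration rise: 1703 g / 740,000 L = 2.302 mg/L = 2.30 ppm.
Final FC: 0.4 + 2.30 = 2.70 ppm.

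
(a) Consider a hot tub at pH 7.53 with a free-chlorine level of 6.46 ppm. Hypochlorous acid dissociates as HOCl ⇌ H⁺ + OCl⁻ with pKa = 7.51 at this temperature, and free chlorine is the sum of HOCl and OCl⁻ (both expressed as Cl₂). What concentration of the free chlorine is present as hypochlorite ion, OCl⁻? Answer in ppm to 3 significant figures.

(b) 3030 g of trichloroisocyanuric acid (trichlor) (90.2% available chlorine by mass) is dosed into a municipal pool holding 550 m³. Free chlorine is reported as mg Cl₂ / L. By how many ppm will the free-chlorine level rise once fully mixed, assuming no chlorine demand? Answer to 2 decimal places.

(a) 3.30 ppm; (b) 4.97 ppm

(a) [OCl⁻]/[HOCl] = 10^(pH − pKa) = 10^(7.53 − 7.51) = 10^0.02 = 1.047.
(a) Fraction as HOCl = 1 / (1 + 1.047) = 0.4885.
(a) OCl⁻ = (1 − 0.4885) × 6.46 ppm = 3.304 ppm.

(b) Volume: 550 m³ = 550,000 L.
(b) Available chlorine delivered: 3030 g × 0.902 = 2733 g as Cl₂.
(b) Concentration rise: 2733 g / 550,000 L = 4.969 mg/L = 4.97 ppm.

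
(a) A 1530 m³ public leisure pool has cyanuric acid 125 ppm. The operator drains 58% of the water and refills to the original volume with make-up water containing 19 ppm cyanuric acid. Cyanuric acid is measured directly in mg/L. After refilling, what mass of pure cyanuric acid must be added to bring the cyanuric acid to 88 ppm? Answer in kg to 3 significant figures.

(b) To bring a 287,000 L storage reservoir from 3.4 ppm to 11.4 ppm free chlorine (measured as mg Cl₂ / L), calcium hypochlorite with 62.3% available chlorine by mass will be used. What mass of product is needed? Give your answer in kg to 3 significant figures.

(a) Volume: 1530 m³ = 1,530,000 L.
(a) After draining 58% and refilling: 125 × 0.42 + 19 × 0.58 = 63.52 ppm.
(a) Deficit to target: 88 − 63.52 = 24.48 mg/L.
(a) Mass: 24.48 mg/L × 1,530,000 L = 37,450 g cyanuric acid.

(b) Chlorine deficit: 11.4 − 3.4 = 8 ppm = 8 mg/L as Cl₂.
(b) Cl₂ equivalent needed: 8 mg/L × 287,000 L = 2,296,000 mg = 2296 g.
(b) Product at 62.3% available chlorine: 2296 / 0.623 = 3685 g.

(a) 37.5 kg; (b) 3.69 kg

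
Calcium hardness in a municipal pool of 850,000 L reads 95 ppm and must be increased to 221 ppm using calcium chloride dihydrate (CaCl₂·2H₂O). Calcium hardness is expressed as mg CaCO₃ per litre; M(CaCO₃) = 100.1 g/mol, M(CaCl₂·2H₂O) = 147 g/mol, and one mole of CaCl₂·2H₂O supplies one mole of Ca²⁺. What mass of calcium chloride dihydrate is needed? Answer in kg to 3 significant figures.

157 kg

Hardness to add: (221 − 95) = 126 mg/L as CaCO₃ × 850,000 L = 107,100 g as CaCO₃.
Moles of Ca²⁺ (1 mol Ca²⁺ ≡ 1 mol CaCO₃): 107,100 / 100.1 g/mol = 1070 mol.
Mass of CaCl₂·2H₂O: 1070 × 147 = 157,300 g.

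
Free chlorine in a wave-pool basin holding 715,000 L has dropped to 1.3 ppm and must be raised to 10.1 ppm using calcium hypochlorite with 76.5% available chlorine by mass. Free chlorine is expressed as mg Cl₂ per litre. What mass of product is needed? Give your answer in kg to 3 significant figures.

8.22 kg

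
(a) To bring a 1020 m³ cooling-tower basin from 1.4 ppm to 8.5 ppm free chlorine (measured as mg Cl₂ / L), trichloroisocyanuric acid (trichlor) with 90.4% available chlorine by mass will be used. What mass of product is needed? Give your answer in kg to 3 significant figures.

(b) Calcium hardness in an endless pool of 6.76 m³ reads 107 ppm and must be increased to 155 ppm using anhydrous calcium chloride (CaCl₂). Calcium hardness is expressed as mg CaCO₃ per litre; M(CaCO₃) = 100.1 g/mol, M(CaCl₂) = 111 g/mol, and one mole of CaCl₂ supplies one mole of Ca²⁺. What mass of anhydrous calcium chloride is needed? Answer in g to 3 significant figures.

(a) 8.01 kg; (b) 360 g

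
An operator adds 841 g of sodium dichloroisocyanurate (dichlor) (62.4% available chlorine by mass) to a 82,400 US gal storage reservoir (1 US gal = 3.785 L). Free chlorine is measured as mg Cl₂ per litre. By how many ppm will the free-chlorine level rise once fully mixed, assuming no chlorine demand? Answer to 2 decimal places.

1.68 ppm

Volume: 82,400 US gal × 3.785 L/gal = 311,884 L.
Available chlorine delivered: 841 g × 0.624 = 524.8 g as Cl₂.
Concentration rise: 524.8 g / 311,884 L = 1.683 mg/L = 1.68 ppm.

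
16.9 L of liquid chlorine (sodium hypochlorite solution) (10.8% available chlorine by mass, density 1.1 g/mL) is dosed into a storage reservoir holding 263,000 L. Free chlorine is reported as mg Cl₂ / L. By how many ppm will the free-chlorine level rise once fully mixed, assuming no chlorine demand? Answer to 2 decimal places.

Mass of solution: 16.9 L × 1000 mL/L × 1.1 g/mL = 18,590 g.
Available chlorine delivered: 18,590 g × 0.108 = 2008 g as Cl₂.
Concentration rise: 2008 g / 263,000 L = 7.634 mg/L = 7.63 ppm.

7.63 ppm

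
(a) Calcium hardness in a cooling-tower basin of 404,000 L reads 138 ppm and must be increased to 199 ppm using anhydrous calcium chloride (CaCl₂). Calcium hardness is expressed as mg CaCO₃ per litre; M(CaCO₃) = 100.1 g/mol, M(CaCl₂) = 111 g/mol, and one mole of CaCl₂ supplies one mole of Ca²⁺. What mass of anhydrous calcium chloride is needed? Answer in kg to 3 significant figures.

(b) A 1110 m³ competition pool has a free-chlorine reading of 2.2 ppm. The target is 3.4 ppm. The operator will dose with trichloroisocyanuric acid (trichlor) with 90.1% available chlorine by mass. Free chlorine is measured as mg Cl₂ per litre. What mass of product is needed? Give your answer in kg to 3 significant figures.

(a) Hardness to add: (199 − 138) = 61 mg/L as CaCO₃ × 404,000 L = 24,640 g as CaCO₃.
(a) Moles of Ca²⁺ (1 mol Ca²⁺ ≡ 1 mol CaCO₃): 24,640 / 100.1 g/mol = 246.2 mol.
(a) Mass of CaCl₂: 246.2 × 111 = 27,330 g.

(b) Volume: 1110 m³ = 1,110,000 L.
(b) Chlorine deficit: 3.4 − 2.2 = 1.2 ppm = 1.2 mg/L as Cl₂.
(b) Cl₂ equivalent needed: 1.2 mg/L × 1,110,000 L = 1,332,000 mg = 1332 g.
(b) Product at 90.1% available chlorine: 1332 / 0.901 = 1478 g.

(a) 27.3 kg; (b) 1.48 kg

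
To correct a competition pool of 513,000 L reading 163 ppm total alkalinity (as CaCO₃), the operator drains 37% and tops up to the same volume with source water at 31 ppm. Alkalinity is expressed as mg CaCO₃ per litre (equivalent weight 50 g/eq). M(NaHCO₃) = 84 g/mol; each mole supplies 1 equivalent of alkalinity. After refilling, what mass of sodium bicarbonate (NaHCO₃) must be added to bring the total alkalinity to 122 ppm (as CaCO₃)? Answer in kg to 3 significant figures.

6.76 kg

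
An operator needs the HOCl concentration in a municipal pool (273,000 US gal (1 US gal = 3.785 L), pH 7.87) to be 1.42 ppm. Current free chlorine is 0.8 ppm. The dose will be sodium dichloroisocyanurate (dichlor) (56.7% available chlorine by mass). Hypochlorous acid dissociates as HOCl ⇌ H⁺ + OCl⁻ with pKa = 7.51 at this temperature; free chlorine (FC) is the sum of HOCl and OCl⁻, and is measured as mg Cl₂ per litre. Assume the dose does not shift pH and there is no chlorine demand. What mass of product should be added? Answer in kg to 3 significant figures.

7.06 kg

Volume: 273,000 US gal × 3.785 L/gal = 1,033,305 L.
[OCl⁻]/[HOCl] = 10^(pH − pKa) = 10^(7.87 − 7.51) = 2.291; fraction as HOCl = 1/(1 + 2.291) = 0.3039.
Free chlorine required for 1.42 ppm HOCl: 1.42 / 0.3039 = 4.673 ppm.
FC to add: 4.673 − 0.8 = 3.873 mg/L as Cl₂.
Cl₂ equivalent: 3.873 mg/L × 1,033,305 L = 4002 g.
Product at 56.7% available Cl: 4002 / 0.567 = 7058 g.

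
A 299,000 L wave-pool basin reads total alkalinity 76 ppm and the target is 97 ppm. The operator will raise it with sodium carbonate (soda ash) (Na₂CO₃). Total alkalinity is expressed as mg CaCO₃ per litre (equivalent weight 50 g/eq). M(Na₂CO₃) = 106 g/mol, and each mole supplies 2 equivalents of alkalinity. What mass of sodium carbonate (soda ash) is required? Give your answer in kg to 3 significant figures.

Alkalinity to add: (97 − 76) = 21 mg/L as CaCO₃ × 299,000 L = 6279 g as CaCO₃.
Equivalents: 6279 g ÷ 50 g/eq = 125.6 eq.
Each mole of Na₂CO₃ supplies 2 eq, so 125.6 / 2 = 62.79 mol.
Mass: 62.79 mol × 106 g/mol = 6656 g.

6.66 kg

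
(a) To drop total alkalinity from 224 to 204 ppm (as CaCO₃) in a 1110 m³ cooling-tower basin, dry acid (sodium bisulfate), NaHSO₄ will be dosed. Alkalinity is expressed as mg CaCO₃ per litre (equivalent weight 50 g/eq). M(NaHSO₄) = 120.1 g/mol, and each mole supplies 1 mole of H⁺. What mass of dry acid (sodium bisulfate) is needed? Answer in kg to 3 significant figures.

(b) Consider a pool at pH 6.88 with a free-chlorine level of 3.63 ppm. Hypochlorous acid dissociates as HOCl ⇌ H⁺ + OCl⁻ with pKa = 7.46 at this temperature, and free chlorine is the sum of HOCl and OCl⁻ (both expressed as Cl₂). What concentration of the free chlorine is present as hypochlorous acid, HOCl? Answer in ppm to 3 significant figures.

(a) Volume: 1110 m³ = 1,110,000 L.
(a) Alkalinity to neutralize: (224 − 204) = 20 mg/L as CaCO₃ × 1,110,000 L = 22,200 g as CaCO₃.
(a) Equivalents of H⁺ required: 22,200 ÷ 50 g/eq = 444 eq = 444 mol NaHSO₄.
(a) Mass of NaHSO₄: 444 × 120.1 = 53,320 g.

(b) [OCl⁻]/[HOCl] = 10^(pH − pKa) = 10^(6.88 − 7.46) = 10^-0.58 = 0.263.
(b) Fraction as HOCl = 1 / (1 + 0.263) = 0.7917.
(b) HOCl = 0.7917 × 3.63 ppm = 2.874 ppm.

(a) 53.3 kg; (b) 2.87 ppm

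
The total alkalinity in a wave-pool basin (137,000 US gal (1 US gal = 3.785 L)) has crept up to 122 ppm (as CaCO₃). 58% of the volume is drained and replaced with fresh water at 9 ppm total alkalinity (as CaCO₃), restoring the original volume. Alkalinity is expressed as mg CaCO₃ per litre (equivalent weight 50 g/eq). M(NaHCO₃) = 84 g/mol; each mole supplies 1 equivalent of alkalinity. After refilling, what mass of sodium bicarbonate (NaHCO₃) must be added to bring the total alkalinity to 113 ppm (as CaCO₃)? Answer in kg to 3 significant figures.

49.3 kg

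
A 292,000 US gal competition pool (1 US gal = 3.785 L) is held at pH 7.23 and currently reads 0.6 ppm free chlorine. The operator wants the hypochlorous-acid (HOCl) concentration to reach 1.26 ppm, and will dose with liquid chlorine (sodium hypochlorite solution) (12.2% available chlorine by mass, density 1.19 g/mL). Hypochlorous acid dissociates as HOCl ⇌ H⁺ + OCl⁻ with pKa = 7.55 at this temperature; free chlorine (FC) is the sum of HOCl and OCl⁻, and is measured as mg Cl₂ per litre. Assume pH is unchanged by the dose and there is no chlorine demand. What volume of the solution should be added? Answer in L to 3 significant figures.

Volume: 292,000 US gal × 3.785 L/gal = 1,105,220 L.
[OCl⁻]/[HOCl] = 10^(pH − pKa) = 10^(7.23 − 7.55) = 0.4786; fraction as HOCl = 1/(1 + 0.4786) = 0.6763.
Free chlorine required for 1.26 ppm HOCl: 1.26 / 0.6763 = 1.863 ppm.
FC to add: 1.863 − 0.6 = 1.263 mg/L as Cl₂.
Cl₂ equivalent: 1.263 mg/L × 1,105,220 L = 1396 g.
Product at 12.2% available Cl: 1396 / 0.122 = 11,440 g.
Volume: 11,440 g ÷ 1.19 g/mL = 9615 mL.

9.62 L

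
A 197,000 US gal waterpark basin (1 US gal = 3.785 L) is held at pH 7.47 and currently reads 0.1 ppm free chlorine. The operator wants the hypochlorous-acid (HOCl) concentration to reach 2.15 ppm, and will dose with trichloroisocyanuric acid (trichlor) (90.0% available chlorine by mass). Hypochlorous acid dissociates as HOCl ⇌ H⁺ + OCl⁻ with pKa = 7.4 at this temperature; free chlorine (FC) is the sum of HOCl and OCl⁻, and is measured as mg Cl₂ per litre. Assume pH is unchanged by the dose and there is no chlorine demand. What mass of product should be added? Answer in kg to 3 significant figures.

3.79 kg

Volume: 197,000 US gal × 3.785 L/gal = 745,645 L.
[OCl⁻]/[HOCl] = 10^(pH − pKa) = 10^(7.47 − 7.4) = 1.175; fraction as HOCl = 1/(1 + 1.175) = 0.4598.
Free chlorine required for 2.15 ppm HOCl: 2.15 / 0.4598 = 4.676 ppm.
FC to add: 4.676 − 0.1 = 4.576 mg/L as Cl₂.
Cl₂ equivalent: 4.576 mg/L × 745,645 L = 3412 g.
Product at 90.0% available Cl: 3412 / 0.9 = 3791 g.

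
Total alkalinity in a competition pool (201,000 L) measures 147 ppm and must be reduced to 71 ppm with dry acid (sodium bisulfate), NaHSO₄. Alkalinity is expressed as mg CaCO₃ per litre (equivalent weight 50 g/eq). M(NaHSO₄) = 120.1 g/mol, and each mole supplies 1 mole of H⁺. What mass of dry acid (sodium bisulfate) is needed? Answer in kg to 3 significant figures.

Alkalinity to neutralize: (147 − 71) = 76 mg/L as CaCO₃ × 201,000 L = 15,280 g as CaCO₃.
Equivalents of H⁺ required: 15,280 ÷ 50 g/eq = 305.5 eq = 305.5 mol NaHSO₄.
Mass of NaHSO₄: 305.5 × 120.1 = 36,690 g.

36.7 kg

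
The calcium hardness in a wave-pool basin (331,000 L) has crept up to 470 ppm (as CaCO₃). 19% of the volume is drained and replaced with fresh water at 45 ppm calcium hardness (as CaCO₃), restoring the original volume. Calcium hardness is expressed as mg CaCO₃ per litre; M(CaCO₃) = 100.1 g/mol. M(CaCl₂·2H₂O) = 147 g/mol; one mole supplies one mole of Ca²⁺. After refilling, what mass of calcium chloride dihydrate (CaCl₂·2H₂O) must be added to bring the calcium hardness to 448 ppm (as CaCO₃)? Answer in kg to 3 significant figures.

28.6 kg

After draining 19% and refilling: 470 × 0.81 + 45 × 0.19 = 389.25 ppm.
Deficit to target: 448 − 389.25 = 58.75 mg/L.
As CaCO₃: 58.75 mg/L × 331,000 L = 19,450 g; ÷ 100.1 = 194.3 mol Ca²⁺.
Mass: 194.3 × 147 = 28,560 g.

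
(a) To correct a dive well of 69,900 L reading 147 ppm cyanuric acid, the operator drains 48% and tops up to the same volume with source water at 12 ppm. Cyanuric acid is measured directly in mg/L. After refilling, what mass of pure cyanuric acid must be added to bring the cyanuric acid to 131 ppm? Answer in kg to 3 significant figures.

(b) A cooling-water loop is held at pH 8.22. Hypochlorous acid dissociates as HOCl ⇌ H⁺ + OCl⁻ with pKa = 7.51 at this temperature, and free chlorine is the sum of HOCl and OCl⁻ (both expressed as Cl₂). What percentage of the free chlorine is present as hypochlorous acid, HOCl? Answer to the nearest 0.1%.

(a) After draining 48% and refilling: 147 × 0.52 + 12 × 0.48 = 82.2 ppm.
(a) Deficit to target: 131 − 82.2 = 48.8 mg/L.
(a) Mass: 48.8 mg/L × 69,900 L = 3411 g cyanuric acid.

(b) [OCl⁻]/[HOCl] = 10^(pH − pKa) = 10^(8.22 − 7.51) = 10^0.71 = 5.129.
(b) Fraction as HOCl = 1 / (1 + 5.129) = 0.1632.

(a) 3.41 kg; (b) 16.3%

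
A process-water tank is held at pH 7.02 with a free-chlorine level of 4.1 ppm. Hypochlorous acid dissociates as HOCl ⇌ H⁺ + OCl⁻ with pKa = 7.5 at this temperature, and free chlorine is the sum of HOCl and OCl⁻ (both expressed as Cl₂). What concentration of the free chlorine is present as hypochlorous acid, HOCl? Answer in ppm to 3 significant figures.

[OCl⁻]/[HOCl] = 10^(pH − pKa) = 10^(7.02 − 7.5) = 10^-0.48 = 0.3311.
Fraction as HOCl = 1 / (1 + 0.3311) = 0.7512.
HOCl = 0.7512 × 4.1 ppm = 3.08 ppm.

3.08 ppm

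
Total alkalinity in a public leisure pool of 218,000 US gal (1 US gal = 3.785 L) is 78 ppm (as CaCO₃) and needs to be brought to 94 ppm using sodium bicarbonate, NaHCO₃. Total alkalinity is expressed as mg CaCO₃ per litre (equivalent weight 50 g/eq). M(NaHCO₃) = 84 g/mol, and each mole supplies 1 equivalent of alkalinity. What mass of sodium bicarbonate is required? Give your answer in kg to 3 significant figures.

22.2 kg

Volume: 218,000 US gal × 3.785 L/gal = 825,130 L.
Alkalinity to add: (94 − 78) = 16 mg/L as CaCO₃ × 825,130 L = 13,200 g as CaCO₃.
Equivalents: 13,200 g ÷ 50 g/eq = 264 eq.
NaHCO₃ supplies 1 eq per mole → 264 mol.
Mass: 264 mol × 84 g/mol = 22,180 g.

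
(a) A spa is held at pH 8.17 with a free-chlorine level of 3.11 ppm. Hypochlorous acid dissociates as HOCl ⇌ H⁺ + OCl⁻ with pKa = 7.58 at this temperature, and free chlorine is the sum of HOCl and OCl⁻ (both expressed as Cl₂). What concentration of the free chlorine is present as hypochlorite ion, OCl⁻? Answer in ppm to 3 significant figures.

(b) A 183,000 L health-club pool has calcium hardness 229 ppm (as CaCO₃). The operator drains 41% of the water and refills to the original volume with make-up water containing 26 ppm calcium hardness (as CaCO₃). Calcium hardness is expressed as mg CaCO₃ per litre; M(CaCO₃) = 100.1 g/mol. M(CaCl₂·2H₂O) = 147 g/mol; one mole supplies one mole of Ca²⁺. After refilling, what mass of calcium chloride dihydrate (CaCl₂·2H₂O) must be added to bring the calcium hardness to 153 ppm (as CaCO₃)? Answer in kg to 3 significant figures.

(a) 2.47 ppm; (b) 1.94 kg

(a) [OCl⁻]/[HOCl] = 10^(pH − pKa) = 10^(8.17 − 7.58) = 10^0.59 = 3.89.
(a) Fraction as HOCl = 1 / (1 + 3.89) = 0.2045.
(a) OCl⁻ = (1 − 0.2045) × 3.11 ppm = 2.474 ppm.

(b) After draining 41% and refilling: 229 × 0.59 + 26 × 0.41 = 145.77 ppm.
(b) Deficit to target: 153 − 145.77 = 7.23 mg/L.
(b) As CaCO₃: 7.23 mg/L × 183,000 L = 1323 g; ÷ 100.1 = 13.22 mol Ca²⁺.
(b) Mass: 13.22 × 147 = 1943 g.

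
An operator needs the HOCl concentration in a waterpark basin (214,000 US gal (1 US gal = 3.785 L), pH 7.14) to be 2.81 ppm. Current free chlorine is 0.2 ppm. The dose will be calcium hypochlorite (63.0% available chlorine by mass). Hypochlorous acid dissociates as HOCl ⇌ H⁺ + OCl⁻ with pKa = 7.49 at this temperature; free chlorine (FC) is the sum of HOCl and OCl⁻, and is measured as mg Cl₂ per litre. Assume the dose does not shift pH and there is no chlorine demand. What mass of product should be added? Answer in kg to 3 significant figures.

Volume: 214,000 US gal × 3.785 L/gal = 809,990 L.
[OCl⁻]/[HOCl] = 10^(pH − pKa) = 10^(7.14 − 7.49) = 0.4467; fraction as HOCl = 1/(1 + 0.4467) = 0.6912.
Free chlorine required for 2.81 ppm HOCl: 2.81 / 0.6912 = 4.065 ppm.
FC to add: 4.065 − 0.2 = 3.865 mg/L as Cl₂.
Cl₂ equivalent: 3.865 mg/L × 809,990 L = 3131 g.
Product at 63.0% available Cl: 3131 / 0.63 = 4969 g.

4.97 kg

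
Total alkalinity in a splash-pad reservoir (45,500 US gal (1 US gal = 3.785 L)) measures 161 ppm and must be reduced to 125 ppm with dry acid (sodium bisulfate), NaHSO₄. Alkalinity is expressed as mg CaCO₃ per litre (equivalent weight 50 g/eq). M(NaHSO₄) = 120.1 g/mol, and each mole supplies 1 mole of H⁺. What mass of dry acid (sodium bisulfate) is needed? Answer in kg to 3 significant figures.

14.9 kg

Volume: 45,500 US gal × 3.785 L/gal = 172,218 L.
Alkalinity to neutralize: (161 − 125) = 36 mg/L as CaCO₃ × 172,218 L = 6200 g as CaCO₃.
Equivalents of H⁺ required: 6200 ÷ 50 g/eq = 124 eq = 124 mol NaHSO₄.
Mass of NaHSO₄: 124 × 120.1 = 14,890 g.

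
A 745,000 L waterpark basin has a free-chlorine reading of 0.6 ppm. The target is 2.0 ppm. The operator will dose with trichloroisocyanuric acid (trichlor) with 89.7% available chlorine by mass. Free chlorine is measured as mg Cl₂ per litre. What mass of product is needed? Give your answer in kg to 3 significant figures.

1.16 kg

Chlorine deficit: 2.0 − 0.6 = 1.4 ppm = 1.4 mg/L as Cl₂.
Cl₂ equivalent needed: 1.4 mg/L × 745,000 L = 1,043,000 mg = 1043 g.
Product at 89.7% available chlorine: 1043 / 0.897 = 1163 g.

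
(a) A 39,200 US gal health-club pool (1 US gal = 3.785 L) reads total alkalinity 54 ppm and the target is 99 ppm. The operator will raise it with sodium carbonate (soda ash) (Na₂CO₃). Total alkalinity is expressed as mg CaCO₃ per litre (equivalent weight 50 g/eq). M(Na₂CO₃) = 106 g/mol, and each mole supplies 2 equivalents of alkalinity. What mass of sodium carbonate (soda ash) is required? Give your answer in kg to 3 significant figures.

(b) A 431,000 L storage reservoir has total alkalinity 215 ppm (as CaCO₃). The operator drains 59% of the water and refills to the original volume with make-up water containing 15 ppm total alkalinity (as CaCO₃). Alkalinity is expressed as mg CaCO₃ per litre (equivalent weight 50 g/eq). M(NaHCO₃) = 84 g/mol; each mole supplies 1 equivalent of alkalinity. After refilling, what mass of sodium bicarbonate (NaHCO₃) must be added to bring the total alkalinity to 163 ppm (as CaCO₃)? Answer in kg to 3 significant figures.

(a) 7.08 kg; (b) 47.8 kg

(a) Volume: 39,200 US gal × 3.785 L/gal = 148,372 L.
(a) Alkalinity to add: (99 − 54) = 45 mg/L as CaCO₃ × 148,372 L = 6677 g as CaCO₃.
(a) Equivalents: 6677 g ÷ 50 g/eq = 133.5 eq.
(a) Each mole of Na₂CO₃ supplies 2 eq, so 133.5 / 2 = 66.77 mol.
(a) Mass: 66.77 mol × 106 g/mol = 7077 g.

(b) After draining 59% and refilling: 215 × 0.41 + 15 × 0.59 = 97 ppm.
(b) Deficit to target: 163 − 97 = 66 mg/L.
(b) As CaCO₃: 66 mg/L × 431,000 L = 28,450 g; ÷ 50 g/eq ÷ 1 = 568.9 mol NaHCO₃.
(b) Mass: 568.9 × 84 = 47,790 g.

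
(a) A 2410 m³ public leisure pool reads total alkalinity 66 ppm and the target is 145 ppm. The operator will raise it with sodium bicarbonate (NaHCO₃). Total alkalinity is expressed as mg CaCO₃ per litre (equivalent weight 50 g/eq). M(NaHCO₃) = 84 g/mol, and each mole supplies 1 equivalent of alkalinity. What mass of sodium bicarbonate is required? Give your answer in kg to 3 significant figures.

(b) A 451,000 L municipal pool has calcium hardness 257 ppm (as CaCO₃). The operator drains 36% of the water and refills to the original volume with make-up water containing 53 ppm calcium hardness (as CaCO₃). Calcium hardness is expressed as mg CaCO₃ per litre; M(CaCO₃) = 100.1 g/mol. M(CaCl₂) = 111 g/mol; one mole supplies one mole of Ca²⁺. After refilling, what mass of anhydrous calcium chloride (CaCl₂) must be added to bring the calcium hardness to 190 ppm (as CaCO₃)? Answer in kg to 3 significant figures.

(a) 320 kg; (b) 3.22 kg

(a) Volume: 2410 m³ = 2,410,000 L.
(a) Alkalinity to add: (145 − 66) = 79 mg/L as CaCO₃ × 2,410,000 L = 190,400 g as CaCO₃.
(a) Equivalents: 190,400 g ÷ 50 g/eq = 3808 eq.
(a) NaHCO₃ supplies 1 eq per mole → 3808 mol.
(a) Mass: 3808 mol × 84 g/mol = 319,900 g.

(b) After draining 36% and refilling: 257 × 0.64 + 53 × 0.36 = 183.56 ppm.
(b) Deficit to target: 190 − 183.56 = 6.44 mg/L.
(b) As CaCO₃: 6.44 mg/L × 451,000 L = 2904 g; ÷ 100.1 = 29.02 mol Ca²⁺.
(b) Mass: 29.02 × 111 = 3221 g.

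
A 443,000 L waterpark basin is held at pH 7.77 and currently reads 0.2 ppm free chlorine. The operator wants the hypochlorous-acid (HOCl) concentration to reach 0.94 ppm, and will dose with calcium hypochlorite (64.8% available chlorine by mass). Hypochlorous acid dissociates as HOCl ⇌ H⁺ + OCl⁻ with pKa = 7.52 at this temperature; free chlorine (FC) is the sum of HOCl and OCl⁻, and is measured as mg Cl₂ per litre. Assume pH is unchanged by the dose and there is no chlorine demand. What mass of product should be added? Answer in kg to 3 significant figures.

[OCl⁻]/[HOCl] = 10^(pH − pKa) = 10^(7.77 − 7.52) = 1.778; fraction as HOCl = 1/(1 + 1.778) = 0.3599.
Free chlorine required for 0.94 ppm HOCl: 0.94 / 0.3599 = 2.612 ppm.
FC to add: 2.612 − 0.2 = 2.412 mg/L as Cl₂.
Cl₂ equivalent: 2.412 mg/L × 443,000 L = 1068 g.
Product at 64.8% available Cl: 1068 / 0.648 = 1649 g.

1.65 kg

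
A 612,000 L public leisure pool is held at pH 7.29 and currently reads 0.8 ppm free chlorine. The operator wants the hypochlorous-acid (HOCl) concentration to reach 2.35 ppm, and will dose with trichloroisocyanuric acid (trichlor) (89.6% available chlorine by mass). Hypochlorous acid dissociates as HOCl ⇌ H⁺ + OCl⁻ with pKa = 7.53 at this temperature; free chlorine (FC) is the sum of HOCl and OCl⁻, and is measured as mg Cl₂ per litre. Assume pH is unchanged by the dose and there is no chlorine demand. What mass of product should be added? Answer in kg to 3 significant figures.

1.98 kg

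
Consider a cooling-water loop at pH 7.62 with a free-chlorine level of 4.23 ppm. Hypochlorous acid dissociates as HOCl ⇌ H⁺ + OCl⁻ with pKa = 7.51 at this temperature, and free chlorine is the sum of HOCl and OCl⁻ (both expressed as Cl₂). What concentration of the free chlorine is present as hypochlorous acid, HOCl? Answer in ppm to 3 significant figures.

[OCl⁻]/[HOCl] = 10^(pH − pKa) = 10^(7.62 − 7.51) = 10^0.11 = 1.288.
Fraction as HOCl = 1 / (1 + 1.288) = 0.437.
HOCl = 0.437 × 4.23 ppm = 1.849 ppm.

1.85 ppm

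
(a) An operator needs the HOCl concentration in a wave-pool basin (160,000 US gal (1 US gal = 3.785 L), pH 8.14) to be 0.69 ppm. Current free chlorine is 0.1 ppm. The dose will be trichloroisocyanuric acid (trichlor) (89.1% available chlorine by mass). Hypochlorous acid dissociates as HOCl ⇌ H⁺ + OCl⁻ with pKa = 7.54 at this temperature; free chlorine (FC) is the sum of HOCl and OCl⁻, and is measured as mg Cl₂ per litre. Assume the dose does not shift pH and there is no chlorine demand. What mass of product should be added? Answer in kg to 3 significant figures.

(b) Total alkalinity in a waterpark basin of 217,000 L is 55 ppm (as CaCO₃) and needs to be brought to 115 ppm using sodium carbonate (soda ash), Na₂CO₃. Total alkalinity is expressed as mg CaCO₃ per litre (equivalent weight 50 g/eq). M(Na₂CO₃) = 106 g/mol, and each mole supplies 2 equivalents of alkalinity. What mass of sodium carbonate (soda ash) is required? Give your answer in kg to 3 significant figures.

(a) 2.27 kg; (b) 13.8 kg

(a) Volume: 160,000 US gal × 3.785 L/gal = 605,600 L.
(a) [OCl⁻]/[HOCl] = 10^(pH − pKa) = 10^(8.14 − 7.54) = 3.981; fraction as HOCl = 1/(1 + 3.981) = 0.2008.
(a) Free chlorine required for 0.69 ppm HOCl: 0.69 / 0.2008 = 3.437 ppm.
(a) FC to add: 3.437 − 0.1 = 3.337 mg/L as Cl₂.
(a) Cl₂ equivalent: 3.337 mg/L × 605,600 L = 2021 g.
(a) Product at 89.1% available Cl: 2021 / 0.891 = 2268 g.

(b) Alkalinity to add: (115 − 55) = 60 mg/L as CaCO₃ × 217,000 L = 13,020 g as CaCO₃.
(b) Equivalents: 13,020 g ÷ 50 g/eq = 260.4 eq.
(b) Each mole of Na₂CO₃ supplies 2 eq, so 260.4 / 2 = 130.2 mol.
(b) Mass: 130.2 mol × 106 g/mol = 13,800 g.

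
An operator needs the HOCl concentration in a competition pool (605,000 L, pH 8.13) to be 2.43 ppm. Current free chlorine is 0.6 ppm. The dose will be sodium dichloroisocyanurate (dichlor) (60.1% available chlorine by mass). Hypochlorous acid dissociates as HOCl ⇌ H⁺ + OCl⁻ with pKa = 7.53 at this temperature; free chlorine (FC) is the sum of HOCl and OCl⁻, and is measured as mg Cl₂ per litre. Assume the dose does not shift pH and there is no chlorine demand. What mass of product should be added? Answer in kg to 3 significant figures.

11.6 kg

[OCl⁻]/[HOCl] = 10^(pH − pKa) = 10^(8.13 − 7.53) = 3.981; fraction as HOCl = 1/(1 + 3.981) = 0.2008.
Free chlorine required for 2.43 ppm HOCl: 2.43 / 0.2008 = 12.1 ppm.
FC to add: 12.1 − 0.6 = 11.5 mg/L as Cl₂.
Cl₂ equivalent: 11.5 mg/L × 605,000 L = 6960 g.
Product at 60.1% available Cl: 6960 / 0.601 = 11,580 g.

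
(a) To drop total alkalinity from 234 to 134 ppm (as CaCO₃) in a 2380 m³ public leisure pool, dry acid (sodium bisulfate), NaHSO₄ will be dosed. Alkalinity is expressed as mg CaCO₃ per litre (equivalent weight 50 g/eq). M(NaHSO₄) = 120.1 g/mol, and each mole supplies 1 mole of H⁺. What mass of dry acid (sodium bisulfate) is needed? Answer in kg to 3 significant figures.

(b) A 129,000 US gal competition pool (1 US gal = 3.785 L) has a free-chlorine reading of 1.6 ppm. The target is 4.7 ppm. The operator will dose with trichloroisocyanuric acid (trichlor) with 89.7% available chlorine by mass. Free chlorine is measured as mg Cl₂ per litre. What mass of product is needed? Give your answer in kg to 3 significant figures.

(a) 572 kg; (b) 1.69 kg

(a) Volume: 2380 m³ = 2,380,000 L.
(a) Alkalinity to neutralize: (234 − 134) = 100 mg/L as CaCO₃ × 2,380,000 L = 238,000 g as CaCO₃.
(a) Equivalents of H⁺ required: 238,000 ÷ 50 g/eq = 4760 eq = 4760 mol NaHSO₄.
(a) Mass of NaHSO₄: 4760 × 120.1 = 571,700 g.

(b) Volume: 129,000 US gal × 3.785 L/gal = 488,265 L.
(b) Chlorine deficit: 4.7 − 1.6 = 3.1 ppm = 3.1 mg/L as Cl₂.
(b) Cl₂ equivalent needed: 3.1 mg/L × 488,265 L = 1,514,000 mg = 1514 g.
(b) Product at 89.7% available chlorine: 1514 / 0.897 = 1687 g.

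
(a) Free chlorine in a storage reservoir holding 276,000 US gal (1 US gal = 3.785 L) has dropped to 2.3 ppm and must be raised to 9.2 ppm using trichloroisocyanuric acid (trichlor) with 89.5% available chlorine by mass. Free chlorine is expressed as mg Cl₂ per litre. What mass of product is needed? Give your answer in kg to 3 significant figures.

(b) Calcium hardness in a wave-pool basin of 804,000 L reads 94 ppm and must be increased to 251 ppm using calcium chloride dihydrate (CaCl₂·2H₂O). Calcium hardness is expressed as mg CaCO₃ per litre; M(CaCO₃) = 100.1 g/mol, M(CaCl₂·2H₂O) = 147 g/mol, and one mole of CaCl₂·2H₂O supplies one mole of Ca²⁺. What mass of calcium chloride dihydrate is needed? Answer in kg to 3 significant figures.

(a) Volume: 276,000 US gal × 3.785 L/gal = 1,044,660 L.
(a) Chlorine deficit: 9.2 − 2.3 = 6.9 ppm = 6.9 mg/L as Cl₂.
(a) Cl₂ equivalent needed: 6.9 mg/L × 1,044,660 L = 7,208,000 mg = 7208 g.
(a) Product at 89.5% available chlorine: 7208 / 0.895 = 8054 g.

(b) Hardness to add: (251 − 94) = 157 mg/L as CaCO₃ × 804,000 L = 126,200 g as CaCO₃.
(b) Moles of Ca²⁺ (1 mol Ca²⁺ ≡ 1 mol CaCO₃): 126,200 / 100.1 g/mol = 1261 mol.
(b) Mass of CaCl₂·2H₂O: 1261 × 147 = 185,400 g.

(a) 8.05 kg; (b) 185 kg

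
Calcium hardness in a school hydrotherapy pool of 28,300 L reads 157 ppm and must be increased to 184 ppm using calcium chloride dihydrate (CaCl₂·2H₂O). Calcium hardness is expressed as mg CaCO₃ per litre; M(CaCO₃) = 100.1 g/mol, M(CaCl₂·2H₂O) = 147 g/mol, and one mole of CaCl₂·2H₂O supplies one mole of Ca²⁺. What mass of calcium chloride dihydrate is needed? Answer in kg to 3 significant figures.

Hardness to add: (184 − 157) = 27 mg/L as CaCO₃ × 28,300 L = 764.1 g as CaCO₃.
Moles of Ca²⁺ (1 mol Ca²⁺ ≡ 1 mol CaCO₃): 764.1 / 100.1 g/mol = 7.633 mol.
Mass of CaCl₂·2H₂O: 7.633 × 147 = 1122 g.

1.12 kg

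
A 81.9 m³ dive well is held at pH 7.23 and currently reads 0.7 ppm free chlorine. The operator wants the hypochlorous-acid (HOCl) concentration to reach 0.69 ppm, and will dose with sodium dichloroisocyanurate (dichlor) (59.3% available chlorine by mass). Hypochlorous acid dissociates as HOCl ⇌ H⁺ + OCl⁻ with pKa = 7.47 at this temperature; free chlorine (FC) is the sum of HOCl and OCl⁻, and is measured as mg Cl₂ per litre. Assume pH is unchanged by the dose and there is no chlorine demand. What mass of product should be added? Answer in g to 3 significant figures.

53.5 g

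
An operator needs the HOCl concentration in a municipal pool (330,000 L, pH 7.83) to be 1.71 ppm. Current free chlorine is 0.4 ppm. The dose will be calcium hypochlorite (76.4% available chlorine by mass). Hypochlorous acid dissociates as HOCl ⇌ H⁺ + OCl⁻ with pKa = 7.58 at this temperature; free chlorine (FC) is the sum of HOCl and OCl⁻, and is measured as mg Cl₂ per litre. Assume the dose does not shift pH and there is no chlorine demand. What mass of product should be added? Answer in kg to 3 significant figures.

1.88 kg

[OCl⁻]/[HOCl] = 10^(pH − pKa) = 10^(7.83 − 7.58) = 1.778; fraction as HOCl = 1/(1 + 1.778) = 0.3599.
Free chlorine required for 1.71 ppm HOCl: 1.71 / 0.3599 = 4.751 ppm.
FC to add: 4.751 − 0.4 = 4.351 mg/L as Cl₂.
Cl₂ equivalent: 4.351 mg/L × 330,000 L = 1436 g.
Product at 76.4% available Cl: 1436 / 0.764 = 1879 g.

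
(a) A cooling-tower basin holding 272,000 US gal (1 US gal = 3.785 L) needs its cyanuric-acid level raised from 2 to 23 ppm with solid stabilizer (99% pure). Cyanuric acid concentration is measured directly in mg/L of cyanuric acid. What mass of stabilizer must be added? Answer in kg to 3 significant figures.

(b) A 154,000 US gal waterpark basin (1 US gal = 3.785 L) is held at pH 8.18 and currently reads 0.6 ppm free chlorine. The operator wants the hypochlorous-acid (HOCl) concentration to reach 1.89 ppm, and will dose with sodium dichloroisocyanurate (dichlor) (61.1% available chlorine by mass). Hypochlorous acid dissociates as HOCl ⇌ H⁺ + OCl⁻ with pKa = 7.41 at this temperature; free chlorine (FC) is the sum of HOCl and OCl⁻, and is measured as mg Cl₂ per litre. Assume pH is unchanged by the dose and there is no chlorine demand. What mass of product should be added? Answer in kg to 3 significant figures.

(a) 21.8 kg; (b) 11.8 kg

(a) Volume: 272,000 US gal × 3.785 L/gal = 1,029,520 L.
(a) CYA to add: (23 − 2) = 21 mg/L × 1,029,520 L = 21,620 g cyanuric acid.
(a) At 99% purity: 21,620 / 0.99 = 21,840 g product.

(b) Volume: 154,000 US gal × 3.785 L/gal = 582,890 L.
(b) [OCl⁻]/[HOCl] = 10^(pH − pKa) = 10^(8.18 − 7.41) = 5.888; fraction as HOCl = 1/(1 + 5.888) = 0.1452.
(b) Free chlorine required for 1.89 ppm HOCl: 1.89 / 0.1452 = 13.02 ppm.
(b) FC to add: 13.02 − 0.6 = 12.42 mg/L as Cl₂.
(b) Cl₂ equivalent: 12.42 mg/L × 582,890 L = 7239 g.
(b) Product at 61.1% available Cl: 7239 / 0.611 = 11,850 g.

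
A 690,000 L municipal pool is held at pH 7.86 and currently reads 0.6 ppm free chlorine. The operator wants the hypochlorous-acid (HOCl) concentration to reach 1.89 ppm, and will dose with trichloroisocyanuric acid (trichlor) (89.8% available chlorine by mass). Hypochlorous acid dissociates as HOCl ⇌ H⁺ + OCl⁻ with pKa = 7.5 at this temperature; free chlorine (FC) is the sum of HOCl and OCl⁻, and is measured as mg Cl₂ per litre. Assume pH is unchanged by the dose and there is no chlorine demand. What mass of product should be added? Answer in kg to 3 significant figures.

[OCl⁻]/[HOCl] = 10^(pH − pKa) = 10^(7.86 − 7.5) = 2.291; fraction as HOCl = 1/(1 + 2.291) = 0.3039.
Free chlorine required for 1.89 ppm HOCl: 1.89 / 0.3039 = 6.22 ppm.
FC to add: 6.22 − 0.6 = 5.62 mg/L as Cl₂.
Cl₂ equivalent: 5.62 mg/L × 690,000 L = 3878 g.
Product at 89.8% available Cl: 3878 / 0.898 = 4318 g.

4.32 kg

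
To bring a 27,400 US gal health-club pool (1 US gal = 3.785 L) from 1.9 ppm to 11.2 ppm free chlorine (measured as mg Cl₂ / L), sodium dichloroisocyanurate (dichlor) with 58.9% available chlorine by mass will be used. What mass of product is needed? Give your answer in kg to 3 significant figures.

Volume: 27,400 US gal × 3.785 L/gal = 103,709 L.
Chlorine deficit: 11.2 − 1.9 = 9.3 ppm = 9.3 mg/L as Cl₂.
Cl₂ equivalent needed: 9.3 mg/L × 103,709 L = 964,500 mg = 964.5 g.
Product at 58.9% available chlorine: 964.5 / 0.589 = 1638 g.

1.64 kg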